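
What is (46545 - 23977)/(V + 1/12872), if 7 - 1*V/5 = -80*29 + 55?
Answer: 290495296/146225921 ≈ 1.9866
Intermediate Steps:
V = 11360 (V = 35 - 5*(-80*29 + 55) = 35 - 5*(-2320 + 55) = 35 - 5*(-2265) = 35 + 11325 = 11360)
(46545 - 23977)/(V + 1/12872) = (46545 - 23977)/(11360 + 1/12872) = 22568/(11360 + 1/12872) = 22568/(146225921/12872) = 22568*(12872/146225921) = 290495296/146225921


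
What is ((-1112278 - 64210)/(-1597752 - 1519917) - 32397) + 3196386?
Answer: 9864271598129/3117669 ≈ 3.1640e+6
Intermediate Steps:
((-1112278 - 64210)/(-1597752 - 1519917) - 32397) + 3196386 = (-1176488/(-3117669) - 32397) + 3196386 = (-1176488*(-1/3117669) - 32397) + 3196386 = (1176488/3117669 - 32397) + 3196386 = -101001946105/3117669 + 3196386 = 9864271598129/3117669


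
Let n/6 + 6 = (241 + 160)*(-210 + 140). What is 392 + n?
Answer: -168064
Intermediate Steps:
n = -168456 (n = -36 + 6*((241 + 160)*(-210 + 140)) = -36 + 6*(401*(-70)) = -36 + 6*(-28070) = -36 - 168420 = -168456)
392 + n = 392 - 168456 = -168064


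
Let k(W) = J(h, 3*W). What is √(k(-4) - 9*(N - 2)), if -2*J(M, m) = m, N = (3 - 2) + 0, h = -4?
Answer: √15 ≈ 3.8730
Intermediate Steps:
N = 1 (N = 1 + 0 = 1)
J(M, m) = -m/2
k(W) = -3*W/2
√(k(-4) - 9*(N - 2)) = √(-3/2*(-4) - 9*(1 - 2)) = √(6 - 9*(-1)) = √(6 + 9) = √15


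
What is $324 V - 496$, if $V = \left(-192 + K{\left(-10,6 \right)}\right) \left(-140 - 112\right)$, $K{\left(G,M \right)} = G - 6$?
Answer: $16982288$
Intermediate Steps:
$K{\left(G,M \right)} = -6 + G$
$V = 52416$ ($V = \left(-192 - 16\right) \left(-140 - 112\right) = \left(-192 - 16\right) \left(-252\right) = \left(-208\right) \left(-252\right) = 52416$)
$324 V - 496 = 324 \cdot 52416 - 496 = 16982784 - 496 = 16982288$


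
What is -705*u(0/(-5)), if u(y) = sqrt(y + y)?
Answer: 0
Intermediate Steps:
u(y) = sqrt(2)*sqrt(y) (u(y) = sqrt(2*y) = sqrt(2)*sqrt(y))
-705*u(0/(-5)) = -705*sqrt(2)*sqrt(0/(-5)) = -705*sqrt(2)*sqrt(0*(-1/5)) = -705*sqrt(2)*sqrt(0) = -705*sqrt(2)*0 = -705*0 = 0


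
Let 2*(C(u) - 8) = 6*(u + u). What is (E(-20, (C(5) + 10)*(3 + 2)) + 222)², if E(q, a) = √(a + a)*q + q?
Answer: 232804 - 32320*√30 ≈ 55780.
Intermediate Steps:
C(u) = 8 + 6*u (C(u) = 8 + (6*(u + u))/2 = 8 + (6*(2*u))/2 = 8 + (12*u)/2 = 8 + 6*u)
E(q, a) = q + q*√2*√a (E(q, a) = √(2*a)*q + q = (√2*√a)*q + q = q*√2*√a + q = q + q*√2*√a)
(E(-20, (C(5) + 10)*(3 + 2)) + 222)² = (-20*(1 + √2*√(((8 + 6*5) + 10)*(3 + 2))) + 222)² = (-20*(1 + √2*√(((8 + 30) + 10)*5)) + 222)² = (-20*(1 + √2*√((38 + 10)*5)) + 222)² = (-20*(1 + √2*√(48*5)) + 222)² = (-20*(1 + √2*√240) + 222)² = (-20*(1 + √2*(4*√15)) + 222)² = (-20*(1 + 4*√30) + 222)² = ((-20 - 80*√30) + 222)² = (202 - 80*√30)²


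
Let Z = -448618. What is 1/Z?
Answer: -1/448618 ≈ -2.2291e-6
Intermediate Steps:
1/Z = 1/(-448618) = -1/448618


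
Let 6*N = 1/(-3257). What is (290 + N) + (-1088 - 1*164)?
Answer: -18799405/19542 ≈ -962.00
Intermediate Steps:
N = -1/19542 (N = (⅙)/(-3257) = (⅙)*(-1/3257) = -1/19542 ≈ -5.1172e-5)
(290 + N) + (-1088 - 1*164) = (290 - 1/19542) + (-1088 - 1*164) = 5667179/19542 + (-1088 - 164) = 5667179/19542 - 1252 = -18799405/19542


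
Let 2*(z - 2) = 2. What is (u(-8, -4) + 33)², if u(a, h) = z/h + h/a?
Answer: 17161/16 ≈ 1072.6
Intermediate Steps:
z = 3 (z = 2 + (½)*2 = 2 + 1 = 3)
u(a, h) = 3/h + h/a
(u(-8, -4) + 33)² = ((3/(-4) - 4/(-8)) + 33)² = ((3*(-¼) - 4*(-⅛)) + 33)² = ((-¾ + ½) + 33)² = (-¼ + 33)² = (131/4)² = 17161/16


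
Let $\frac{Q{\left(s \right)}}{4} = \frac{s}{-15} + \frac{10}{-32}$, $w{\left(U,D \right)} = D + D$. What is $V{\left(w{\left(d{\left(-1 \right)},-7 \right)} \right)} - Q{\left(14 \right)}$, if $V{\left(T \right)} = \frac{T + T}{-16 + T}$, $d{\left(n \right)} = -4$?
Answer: $\frac{71}{12} \approx 5.9167$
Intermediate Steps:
$w{\left(U,D \right)} = 2 D$
$V{\left(T \right)} = \frac{2 T}{-16 + T}$
$Q{\left(s \right)} = - \frac{5}{4} - \frac{4 s}{15}$ ($Q{\left(s \right)} = 4 \left(\frac{s}{-15} + \frac{10}{-32}\right) = 4 \left(s \left(- \frac{1}{15}\right) + 10 \left(- \frac{1}{32}\right)\right) = 4 \left(- \frac{s}{15} - \frac{5}{16}\right) = 4 \left(- \frac{5}{16} - \frac{s}{15}\right) = - \frac{5}{4} - \frac{4 s}{15}$)
$V{\left(w{\left(d{\left(-1 \right)},-7 \right)} \right)} - Q{\left(14 \right)} = \frac{2 \cdot 2 \left(-7\right)}{-16 + 2 \left(-7\right)} - \left(- \frac{5}{4} - \frac{56}{15}\right) = 2 \left(-14\right) \frac{1}{-16 - 14} - \left(- \frac{5}{4} - \frac{56}{15}\right) = 2 \left(-14\right) \frac{1}{-30} - - \frac{299}{60} = 2 \left(-14\right) \left(- \frac{1}{30}\right) + \frac{299}{60} = \frac{14}{15} + \frac{299}{60} = \frac{71}{12}$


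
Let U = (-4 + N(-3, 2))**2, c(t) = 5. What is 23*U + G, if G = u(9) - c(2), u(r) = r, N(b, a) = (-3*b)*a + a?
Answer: 5892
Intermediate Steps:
N(b, a) = a - 3*a*b (N(b, a) = -3*a*b + a = a - 3*a*b)
G = 4 (G = 9 - 1*5 = 9 - 5 = 4)
U = 256 (U = (-4 + 2*(1 - 3*(-3)))**2 = (-4 + 2*(1 + 9))**2 = (-4 + 2*10)**2 = (-4 + 20)**2 = 16**2 = 256)
23*U + G = 23*256 + 4 = 5888 + 4 = 5892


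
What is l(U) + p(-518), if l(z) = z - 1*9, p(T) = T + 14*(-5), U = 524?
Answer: -73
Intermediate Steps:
p(T) = -70 + T (p(T) = T - 70 = -70 + T)
l(z) = -9 + z (l(z) = z - 9 = -9 + z)
l(U) + p(-518) = (-9 + 524) + (-70 - 518) = 515 - 588 = -73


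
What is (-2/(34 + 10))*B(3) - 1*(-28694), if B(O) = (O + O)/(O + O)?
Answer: 631267/22 ≈ 28694.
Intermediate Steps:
B(O) = 1 (B(O) = (2*O)/((2*O)) = (2*O)*(1/(2*O)) = 1)
(-2/(34 + 10))*B(3) - 1*(-28694) = -2/(34 + 10)*1 - 1*(-28694) = -2/44*1 + 28694 = -2*1/44*1 + 28694 = -1/22*1 + 28694 = -1/22 + 28694 = 631267/22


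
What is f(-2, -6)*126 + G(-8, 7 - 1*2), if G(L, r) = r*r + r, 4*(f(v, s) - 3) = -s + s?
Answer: 408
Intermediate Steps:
f(v, s) = 3 (f(v, s) = 3 + (-s + s)/4 = 3 + (¼)*0 = 3 + 0 = 3)
G(L, r) = r + r² (G(L, r) = r² + r = r + r²)
f(-2, -6)*126 + G(-8, 7 - 1*2) = 3*126 + (7 - 1*2)*(1 + (7 - 1*2)) = 378 + (7 - 2)*(1 + (7 - 2)) = 378 + 5*(1 + 5) = 378 + 5*6 = 378 + 30 = 408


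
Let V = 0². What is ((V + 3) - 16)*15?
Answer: -195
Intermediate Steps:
V = 0
((V + 3) - 16)*15 = ((0 + 3) - 16)*15 = (3 - 16)*15 = -13*15 = -195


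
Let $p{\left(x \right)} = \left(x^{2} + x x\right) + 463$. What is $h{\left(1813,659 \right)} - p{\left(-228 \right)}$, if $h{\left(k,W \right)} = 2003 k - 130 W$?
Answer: $3441338$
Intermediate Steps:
$h{\left(k,W \right)} = - 130 W + 2003 k$
$p{\left(x \right)} = 463 + 2 x^{2}$ ($p{\left(x \right)} = \left(x^{2} + x^{2}\right) + 463 = 2 x^{2} + 463 = 463 + 2 x^{2}$)
$h{\left(1813,659 \right)} - p{\left(-228 \right)} = \left(\left(-130\right) 659 + 2003 \cdot 1813\right) - \left(463 + 2 \left(-228\right)^{2}\right) = \left(-85670 + 3631439\right) - \left(463 + 2 \cdot 51984\right) = 3545769 - \left(463 + 103968\right) = 3545769 - 104431 = 3441338$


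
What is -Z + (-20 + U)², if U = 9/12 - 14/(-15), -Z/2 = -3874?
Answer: -26684999/3600 ≈ -7412.5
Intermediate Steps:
Z = 7748 (Z = -2*(-3874) = 7748)
U = 101/60 (U = 9*(1/12) - 14*(-1/15) = ¾ + 14/15 = 101/60 ≈ 1.6833)
-Z + (-20 + U)² = -1*7748 + (-20 + 101/60)² = -7748 + (-1099/60)² = -7748 + 1207801/3600 = -26684999/3600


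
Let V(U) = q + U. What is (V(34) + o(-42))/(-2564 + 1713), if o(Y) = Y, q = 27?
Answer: -19/851 ≈ -0.022327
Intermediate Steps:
V(U) = 27 + U
(V(34) + o(-42))/(-2564 + 1713) = ((27 + 34) - 42)/(-2564 + 1713) = (61 - 42)/(-851) = 19*(-1/851) = -19/851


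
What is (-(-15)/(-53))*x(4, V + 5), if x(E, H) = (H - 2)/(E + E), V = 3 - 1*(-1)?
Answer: -105/424 ≈ -0.24764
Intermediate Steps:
V = 4 (V = 3 + 1 = 4)
x(E, H) = (-2 + H)/(2*E) (x(E, H) = (-2 + H)/((2*E)) = (-2 + H)*(1/(2*E)) = (-2 + H)/(2*E))
(-(-15)/(-53))*x(4, V + 5) = (-(-15)/(-53))*((½)*(-2 + (4 + 5))/4) = (-(-15)*(-1)/53)*((½)*(¼)*(-2 + 9)) = (-1*15/53)*((½)*(¼)*7) = -15/53*7/8 = -105/424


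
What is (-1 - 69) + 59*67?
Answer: 3883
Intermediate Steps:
(-1 - 69) + 59*67 = -70 + 3953 = 3883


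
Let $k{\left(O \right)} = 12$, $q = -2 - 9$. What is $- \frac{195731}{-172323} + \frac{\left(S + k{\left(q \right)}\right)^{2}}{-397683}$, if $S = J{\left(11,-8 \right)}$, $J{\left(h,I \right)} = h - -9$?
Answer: $\frac{8629159169}{7614436401} \approx 1.1333$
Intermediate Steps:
$q = -11$
$J{\left(h,I \right)} = 9 + h$ ($J{\left(h,I \right)} = h + 9 = 9 + h$)
$S = 20$ ($S = 9 + 11 = 20$)
$- \frac{195731}{-172323} + \frac{\left(S + k{\left(q \right)}\right)^{2}}{-397683} = - \frac{195731}{-172323} + \frac{\left(20 + 12\right)^{2}}{-397683} = \left(-195731\right) \left(- \frac{1}{172323}\right) + 32^{2} \left(- \frac{1}{397683}\right) = \frac{195731}{172323} + 1024 \left(- \frac{1}{397683}\right) = \frac{195731}{172323} - \frac{1024}{397683} = \frac{8629159169}{7614436401}$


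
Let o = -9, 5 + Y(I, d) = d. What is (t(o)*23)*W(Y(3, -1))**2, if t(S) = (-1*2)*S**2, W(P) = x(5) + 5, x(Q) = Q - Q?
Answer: -93150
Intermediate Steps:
Y(I, d) = -5 + d
x(Q) = 0
W(P) = 5 (W(P) = 0 + 5 = 5)
t(S) = -2*S**2
(t(o)*23)*W(Y(3, -1))**2 = (-2*(-9)**2*23)*5**2 = (-2*81*23)*25 = -162*23*25 = -3726*25 = -93150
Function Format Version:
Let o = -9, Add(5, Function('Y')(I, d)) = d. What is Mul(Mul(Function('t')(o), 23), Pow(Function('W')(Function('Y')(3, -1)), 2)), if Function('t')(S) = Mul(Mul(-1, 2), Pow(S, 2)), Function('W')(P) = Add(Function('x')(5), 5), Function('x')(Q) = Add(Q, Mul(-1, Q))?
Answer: -93150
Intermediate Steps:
Function('Y')(I, d) = Add(-5, d)
Function('x')(Q) = 0
Function('W')(P) = 5 (Function('W')(P) = Add(0, 5) = 5)
Function('t')(S) = Mul(-2, Pow(S, 2))
Mul(Mul(Function('t')(o), 23), Pow(Function('W')(Function('Y')(3, -1)), 2)) = Mul(Mul(Mul(-2, Pow(-9, 2)), 23), Pow(5, 2)) = Mul(Mul(Mul(-2, 81), 23), 25) = Mul(Mul(-162, 23), 25) = Mul(-3726, 25) = -93150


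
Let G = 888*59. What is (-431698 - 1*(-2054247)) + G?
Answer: 1674941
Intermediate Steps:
G = 52392
(-431698 - 1*(-2054247)) + G = (-431698 - 1*(-2054247)) + 52392 = (-431698 + 2054247) + 52392 = 1622549 + 52392 = 1674941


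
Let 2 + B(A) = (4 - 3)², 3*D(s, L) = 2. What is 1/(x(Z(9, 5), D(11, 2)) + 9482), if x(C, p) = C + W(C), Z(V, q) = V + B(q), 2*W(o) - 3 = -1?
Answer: 1/9491 ≈ 0.00010536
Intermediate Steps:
W(o) = 1 (W(o) = 3/2 + (½)*(-1) = 3/2 - ½ = 1)
D(s, L) = ⅔ (D(s, L) = (⅓)*2 = ⅔)
B(A) = -1 (B(A) = -2 + (4 - 3)² = -2 + 1² = -2 + 1 = -1)
Z(V, q) = -1 + V (Z(V, q) = V - 1 = -1 + V)
x(C, p) = 1 + C (x(C, p) = C + 1 = 1 + C)
1/(x(Z(9, 5), D(11, 2)) + 9482) = 1/((1 + (-1 + 9)) + 9482) = 1/((1 + 8) + 9482) = 1/(9 + 9482) = 1/9491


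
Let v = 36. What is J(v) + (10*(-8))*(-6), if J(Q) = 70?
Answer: 550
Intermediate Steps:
J(v) + (10*(-8))*(-6) = 70 + (10*(-8))*(-6) = 70 - 80*(-6) = 70 + 480 = 550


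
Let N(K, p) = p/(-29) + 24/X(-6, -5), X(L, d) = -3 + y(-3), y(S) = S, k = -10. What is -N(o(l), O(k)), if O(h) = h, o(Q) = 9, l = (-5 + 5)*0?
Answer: 106/29 ≈ 3.6552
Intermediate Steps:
l = 0 (l = 0*0 = 0)
X(L, d) = -6 (X(L, d) = -3 - 3 = -6)
N(K, p) = -4 - p/29 (N(K, p) = p/(-29) + 24/(-6) = p*(-1/29) + 24*(-⅙) = -p/29 - 4 = -4 - p/29)
-N(o(l), O(k)) = -(-4 - 1/29*(-10)) = -(-4 + 10/29) = -1*(-106/29) = 106/29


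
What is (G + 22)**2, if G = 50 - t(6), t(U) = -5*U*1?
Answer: 10404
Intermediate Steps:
t(U) = -5*U
G = 80 (G = 50 - (-5)*6 = 50 - 1*(-30) = 50 + 30 = 80)
(G + 22)**2 = (80 + 22)**2 = 102**2 = 10404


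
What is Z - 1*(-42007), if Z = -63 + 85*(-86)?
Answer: 34634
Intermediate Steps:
Z = -7373 (Z = -63 - 7310 = -7373)
Z - 1*(-42007) = -7373 - 1*(-42007) = -7373 + 42007 = 34634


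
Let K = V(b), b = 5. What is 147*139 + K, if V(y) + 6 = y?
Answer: 20432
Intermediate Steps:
V(y) = -6 + y
K = -1 (K = -6 + 5 = -1)
147*139 + K = 147*139 - 1 = 20433 - 1 = 20432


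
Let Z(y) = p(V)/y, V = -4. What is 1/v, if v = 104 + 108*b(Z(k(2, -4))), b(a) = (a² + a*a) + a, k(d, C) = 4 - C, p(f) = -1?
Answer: 8/751 ≈ 0.010652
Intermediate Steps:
Z(y) = -1/y
b(a) = a + 2*a² (b(a) = (a² + a²) + a = 2*a² + a = a + 2*a²)
v = 751/8 (v = 104 + 108*((-1/(4 - 1*(-4)))*(1 + 2*(-1/(4 - 1*(-4))))) = 104 + 108*((-1/(4 + 4))*(1 + 2*(-1/(4 + 4)))) = 104 + 108*((-1/8)*(1 + 2*(-1/8))) = 104 + 108*((-1*⅛)*(1 + 2*(-1*⅛))) = 104 + 108*(-(1 + 2*(-⅛))/8) = 104 + 108*(-(1 - ¼)/8) = 104 + 108*(-⅛*¾) = 104 + 108*(-3/32) = 104 - 81/8 = 751/8 ≈ 93.875)
1/v = 1/(751/8) = 8/751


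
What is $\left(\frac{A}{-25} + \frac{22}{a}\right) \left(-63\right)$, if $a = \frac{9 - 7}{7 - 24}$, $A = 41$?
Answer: $\frac{297108}{25} \approx 11884.0$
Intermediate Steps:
$a = - \frac{2}{17}$ ($a = \frac{2}{-17} = 2 \left(- \frac{1}{17}\right) = - \frac{2}{17} \approx -0.11765$)
$\left(\frac{A}{-25} + \frac{22}{a}\right) \left(-63\right) = \left(\frac{41}{-25} + \frac{22}{- \frac{2}{17}}\right) \left(-63\right) = \left(41 \left(- \frac{1}{25}\right) + 22 \left(- \frac{17}{2}\right)\right) \left(-63\right) = \left(- \frac{41}{25} - 187\right) \left(-63\right) = \left(- \frac{4716}{25}\right) \left(-63\right) = \frac{297108}{25}$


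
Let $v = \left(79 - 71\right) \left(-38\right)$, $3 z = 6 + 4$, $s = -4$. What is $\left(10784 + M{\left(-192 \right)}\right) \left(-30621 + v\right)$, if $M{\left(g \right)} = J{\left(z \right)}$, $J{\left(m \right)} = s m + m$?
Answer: $-333185950$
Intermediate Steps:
$z = \frac{10}{3}$ ($z = \frac{6 + 4}{3} = \frac{1}{3} \cdot 10 = \frac{10}{3} \approx 3.3333$)
$v = -304$ ($v = 8 \left(-38\right) = -304$)
$J{\left(m \right)} = - 3 m$ ($J{\left(m \right)} = - 4 m + m = - 3 m$)
$M{\left(g \right)} = -10$ ($M{\left(g \right)} = \left(-3\right) \frac{10}{3} = -10$)
$\left(10784 + M{\left(-192 \right)}\right) \left(-30621 + v\right) = \left(10784 - 10\right) \left(-30621 - 304\right) = 10774 \left(-30925\right) = -333185950$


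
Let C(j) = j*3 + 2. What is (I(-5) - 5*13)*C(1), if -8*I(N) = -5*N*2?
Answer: -1425/4 ≈ -356.25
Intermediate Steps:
I(N) = 5*N/4 (I(N) = -(-5*N)*2/8 = -(-5)*N/4 = 5*N/4)
C(j) = 2 + 3*j (C(j) = 3*j + 2 = 2 + 3*j)
(I(-5) - 5*13)*C(1) = ((5/4)*(-5) - 5*13)*(2 + 3*1) = (-25/4 - 65)*(2 + 3) = -285/4*5 = -1425/4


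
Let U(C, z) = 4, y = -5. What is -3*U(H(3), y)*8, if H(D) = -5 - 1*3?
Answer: -96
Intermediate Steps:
H(D) = -8 (H(D) = -5 - 3 = -8)
-3*U(H(3), y)*8 = -3*4*8 = -12*8 = -96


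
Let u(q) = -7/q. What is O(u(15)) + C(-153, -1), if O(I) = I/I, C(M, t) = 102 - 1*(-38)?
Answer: 141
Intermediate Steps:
C(M, t) = 140 (C(M, t) = 102 + 38 = 140)
O(I) = 1
O(u(15)) + C(-153, -1) = 1 + 140 = 141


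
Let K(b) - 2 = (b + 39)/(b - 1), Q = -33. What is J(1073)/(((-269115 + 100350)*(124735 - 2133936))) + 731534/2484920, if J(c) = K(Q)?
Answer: 421686023346550019/1432409201917022460 ≈ 0.29439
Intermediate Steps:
K(b) = 2 + (39 + b)/(-1 + b) (K(b) = 2 + (b + 39)/(b - 1) = 2 + (39 + b)/(-1 + b))
J(c) = 31/17 (J(c) = (37 + 3*(-33))/(-1 - 33) = (37 - 99)/(-34) = -1/34*(-62) = 31/17)
J(1073)/(((-269115 + 100350)*(124735 - 2133936))) + 731534/2484920 = 31/(17*(((-269115 + 100350)*(124735 - 2133936)))) + 731534/2484920 = 31/(17*((-168765*(-2009201)))) + 731534*(1/2484920) = (31/17)/339082806765 + 365767/1242460 = (31/17)*(1/339082806765) + 365767/1242460 = 31/5764407715005 + 365767/1242460 = 421686023346550019/1432409201917022460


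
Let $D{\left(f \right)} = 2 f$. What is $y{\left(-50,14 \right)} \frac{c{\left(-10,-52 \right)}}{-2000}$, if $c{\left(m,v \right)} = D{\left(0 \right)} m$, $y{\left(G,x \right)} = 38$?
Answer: $0$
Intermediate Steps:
$c{\left(m,v \right)} = 0$ ($c{\left(m,v \right)} = 2 \cdot 0 m = 0 m = 0$)
$y{\left(-50,14 \right)} \frac{c{\left(-10,-52 \right)}}{-2000} = 38 \frac{0}{-2000} = 38 \cdot 0 \left(- \frac{1}{2000}\right) = 38 \cdot 0 = 0$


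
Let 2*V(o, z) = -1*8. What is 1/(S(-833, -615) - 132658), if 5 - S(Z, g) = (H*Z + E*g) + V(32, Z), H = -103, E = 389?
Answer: 1/20787 ≈ 4.8107e-5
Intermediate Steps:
V(o, z) = -4 (V(o, z) = (-1*8)/2 = (½)*(-8) = -4)
S(Z, g) = 9 - 389*g + 103*Z (S(Z, g) = 5 - ((-103*Z + 389*g) - 4) = 5 - (-4 - 103*Z + 389*g) = 5 + (4 - 389*g + 103*Z) = 9 - 389*g + 103*Z)
1/(S(-833, -615) - 132658) = 1/((9 - 389*(-615) + 103*(-833)) - 132658) = 1/((9 + 239235 - 85799) - 132658) = 1/(153445 - 132658) = 1/20787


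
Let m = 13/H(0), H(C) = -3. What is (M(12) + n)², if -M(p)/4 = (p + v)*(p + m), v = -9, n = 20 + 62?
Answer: 100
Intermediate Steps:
n = 82
m = -13/3 (m = 13/(-3) = 13*(-⅓) = -13/3 ≈ -4.3333)
M(p) = -4*(-9 + p)*(-13/3 + p) (M(p) = -4*(p - 9)*(p - 13/3) = -4*(-9 + p)*(-13/3 + p))
(M(12) + n)² = ((-156 - 4*12² + (160/3)*12) + 82)² = ((-156 - 4*144 + 640) + 82)² = ((-156 - 576 + 640) + 82)² = (-92 + 82)² = (-10)² = 100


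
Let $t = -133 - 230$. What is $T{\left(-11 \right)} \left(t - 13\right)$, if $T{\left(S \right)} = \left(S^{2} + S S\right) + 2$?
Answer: $-91744$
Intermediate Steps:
$t = -363$ ($t = -133 - 230 = -363$)
$T{\left(S \right)} = 2 + 2 S^{2}$ ($T{\left(S \right)} = \left(S^{2} + S^{2}\right) + 2 = 2 S^{2} + 2 = 2 + 2 S^{2}$)
$T{\left(-11 \right)} \left(t - 13\right) = \left(2 + 2 \left(-11\right)^{2}\right) \left(-363 - 13\right) = \left(2 + 2 \cdot 121\right) \left(-376\right) = \left(2 + 242\right) \left(-376\right) = 244 \left(-376\right) = -91744$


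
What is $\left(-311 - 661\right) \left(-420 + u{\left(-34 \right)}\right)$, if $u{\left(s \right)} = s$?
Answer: $441288$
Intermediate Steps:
$\left(-311 - 661\right) \left(-420 + u{\left(-34 \right)}\right) = \left(-311 - 661\right) \left(-420 - 34\right) = \left(-311 - 661\right) \left(-454\right) = \left(-972\right) \left(-454\right) = 441288$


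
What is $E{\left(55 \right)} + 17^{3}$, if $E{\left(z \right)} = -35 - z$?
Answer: $4823$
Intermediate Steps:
$E{\left(55 \right)} + 17^{3} = \left(-35 - 55\right) + 17^{3} = \left(-35 - 55\right) + 4913 = -90 + 4913 = 4823$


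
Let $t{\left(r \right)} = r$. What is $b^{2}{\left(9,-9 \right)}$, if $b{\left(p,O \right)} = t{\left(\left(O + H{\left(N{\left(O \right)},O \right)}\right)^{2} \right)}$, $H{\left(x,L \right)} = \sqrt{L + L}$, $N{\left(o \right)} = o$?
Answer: $81 \left(3 - i \sqrt{2}\right)^{4} \approx -1863.0 - 9622.3 i$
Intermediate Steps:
$H{\left(x,L \right)} = \sqrt{2} \sqrt{L}$ ($H{\left(x,L \right)} = \sqrt{2 L} = \sqrt{2} \sqrt{L}$)
$b{\left(p,O \right)} = \left(O + \sqrt{2} \sqrt{O}\right)^{2}$
$b^{2}{\left(9,-9 \right)} = \left(\left(-9 + \sqrt{2} \sqrt{-9}\right)^{2}\right)^{2} = \left(\left(-9 + \sqrt{2} \cdot 3 i\right)^{2}\right)^{2} = \left(\left(-9 + 3 i \sqrt{2}\right)^{2}\right)^{2} = \left(-9 + 3 i \sqrt{2}\right)^{4}$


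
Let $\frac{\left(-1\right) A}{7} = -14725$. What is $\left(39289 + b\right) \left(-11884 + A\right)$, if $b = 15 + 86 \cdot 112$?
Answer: $4462522776$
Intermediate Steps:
$A = 103075$ ($A = \left(-7\right) \left(-14725\right) = 103075$)
$b = 9647$ ($b = 15 + 9632 = 9647$)
$\left(39289 + b\right) \left(-11884 + A\right) = \left(39289 + 9647\right) \left(-11884 + 103075\right) = 48936 \cdot 91191 = 4462522776$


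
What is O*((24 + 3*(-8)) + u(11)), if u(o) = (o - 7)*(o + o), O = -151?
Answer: -13288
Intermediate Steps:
u(o) = 2*o*(-7 + o) (u(o) = (-7 + o)*(2*o) = 2*o*(-7 + o))
O*((24 + 3*(-8)) + u(11)) = -151*((24 + 3*(-8)) + 2*11*(-7 + 11)) = -151*((24 - 24) + 2*11*4) = -151*(0 + 88) = -151*88 = -13288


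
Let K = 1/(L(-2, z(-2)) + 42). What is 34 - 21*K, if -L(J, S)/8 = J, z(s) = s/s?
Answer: 1951/58 ≈ 33.638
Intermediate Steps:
z(s) = 1
L(J, S) = -8*J
K = 1/58 (K = 1/(-8*(-2) + 42) = 1/(16 + 42) = 1/58 ≈ 0.017241)
34 - 21*K = 34 - 21*1/58 = 34 - 21/58 = 1951/58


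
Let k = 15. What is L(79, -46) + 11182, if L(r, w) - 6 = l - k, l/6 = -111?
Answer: 10507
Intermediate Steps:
l = -666 (l = 6*(-111) = -666)
L(r, w) = -675 (L(r, w) = 6 + (-666 - 1*15) = 6 + (-666 - 15) = 6 - 681 = -675)
L(79, -46) + 11182 = -675 + 11182 = 10507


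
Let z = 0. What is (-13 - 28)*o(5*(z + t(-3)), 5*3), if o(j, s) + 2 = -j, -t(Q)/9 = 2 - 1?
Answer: -1763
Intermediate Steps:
t(Q) = -9 (t(Q) = -9*(2 - 1) = -9*1 = -9)
o(j, s) = -2 - j
(-13 - 28)*o(5*(z + t(-3)), 5*3) = (-13 - 28)*(-2 - 5*(0 - 9)) = -41*(-2 - 5*(-9)) = -41*(-2 - 1*(-45)) = -41*(-2 + 45) = -41*43 = -1763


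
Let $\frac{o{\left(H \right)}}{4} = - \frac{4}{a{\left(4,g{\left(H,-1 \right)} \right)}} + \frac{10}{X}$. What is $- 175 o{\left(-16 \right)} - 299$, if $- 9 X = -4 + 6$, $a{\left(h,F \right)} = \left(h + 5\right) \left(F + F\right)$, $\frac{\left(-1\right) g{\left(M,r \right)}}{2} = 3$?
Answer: $\frac{841727}{27} \approx 31175.0$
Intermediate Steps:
$g{\left(M,r \right)} = -6$ ($g{\left(M,r \right)} = \left(-2\right) 3 = -6$)
$a{\left(h,F \right)} = 2 F \left(5 + h\right)$ ($a{\left(h,F \right)} = \left(5 + h\right) 2 F = 2 F \left(5 + h\right)$)
$X = - \frac{2}{9}$ ($X = - \frac{-4 + 6}{9} = \left(- \frac{1}{9}\right) 2 = - \frac{2}{9} \approx -0.22222$)
$o{\left(H \right)} = - \frac{4856}{27}$ ($o{\left(H \right)} = 4 \left(- \frac{4}{2 \left(-6\right) \left(5 + 4\right)} + \frac{10}{- \frac{2}{9}}\right) = 4 \left(- \frac{4}{2 \left(-6\right) 9} + 10 \left(- \frac{9}{2}\right)\right) = 4 \left(- \frac{4}{-108} - 45\right) = 4 \left(\left(-4\right) \left(- \frac{1}{108}\right) - 45\right) = 4 \left(\frac{1}{27} - 45\right) = 4 \left(- \frac{1214}{27}\right) = - \frac{4856}{27}$)
$- 175 o{\left(-16 \right)} - 299 = \left(-175\right) \left(- \frac{4856}{27}\right) - 299 = \frac{849800}{27} - 299 = \frac{841727}{27}$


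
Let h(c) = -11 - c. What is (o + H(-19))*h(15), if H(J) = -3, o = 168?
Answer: -4290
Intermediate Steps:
(o + H(-19))*h(15) = (168 - 3)*(-11 - 1*15) = 165*(-11 - 15) = 165*(-26) = -4290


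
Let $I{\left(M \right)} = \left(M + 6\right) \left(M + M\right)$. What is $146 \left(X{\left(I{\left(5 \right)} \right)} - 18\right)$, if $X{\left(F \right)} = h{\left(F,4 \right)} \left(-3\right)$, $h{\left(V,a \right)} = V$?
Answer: $-50808$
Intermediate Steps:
$I{\left(M \right)} = 2 M \left(6 + M\right)$ ($I{\left(M \right)} = \left(6 + M\right) 2 M = 2 M \left(6 + M\right)$)
$X{\left(F \right)} = - 3 F$ ($X{\left(F \right)} = F \left(-3\right) = - 3 F$)
$146 \left(X{\left(I{\left(5 \right)} \right)} - 18\right) = 146 \left(- 3 \cdot 2 \cdot 5 \left(6 + 5\right) - 18\right) = 146 \left(- 3 \cdot 2 \cdot 5 \cdot 11 - 18\right) = 146 \left(\left(-3\right) 110 - 18\right) = 146 \left(-330 - 18\right) = 146 \left(-348\right) = -50808$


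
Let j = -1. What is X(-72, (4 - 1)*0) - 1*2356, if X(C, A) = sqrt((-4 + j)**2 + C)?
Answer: -2356 + I*sqrt(47) ≈ -2356.0 + 6.8557*I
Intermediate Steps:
X(C, A) = sqrt(25 + C) (X(C, A) = sqrt((-4 - 1)**2 + C) = sqrt((-5)**2 + C) = sqrt(25 + C))
X(-72, (4 - 1)*0) - 1*2356 = sqrt(25 - 72) - 1*2356 = sqrt(-47) - 2356 = I*sqrt(47) - 2356 = -2356 + I*sqrt(47)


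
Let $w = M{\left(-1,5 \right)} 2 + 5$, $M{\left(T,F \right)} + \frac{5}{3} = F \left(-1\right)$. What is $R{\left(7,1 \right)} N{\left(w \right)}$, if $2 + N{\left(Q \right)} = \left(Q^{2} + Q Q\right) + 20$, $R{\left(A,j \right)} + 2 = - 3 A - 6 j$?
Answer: $- \frac{40948}{9} \approx -4549.8$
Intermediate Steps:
$M{\left(T,F \right)} = - \frac{5}{3} - F$ ($M{\left(T,F \right)} = - \frac{5}{3} + F \left(-1\right) = - \frac{5}{3} - F$)
$w = - \frac{25}{3}$ ($w = \left(- \frac{5}{3} - 5\right) 2 + 5 = \left(- \frac{20}{3}\right) 2 + 5 = - \frac{40}{3} + 5 = - \frac{25}{3} \approx -8.3333$)
$R{\left(A,j \right)} = -2 - 6 j - 3 A$ ($R{\left(A,j \right)} = -2 - \left(3 A + 6 j\right) = -2 - 6 j - 3 A$)
$N{\left(Q \right)} = 18 + 2 Q^{2}$ ($N{\left(Q \right)} = -2 + \left(\left(Q^{2} + Q Q\right) + 20\right) = -2 + \left(\left(Q^{2} + Q^{2}\right) + 20\right) = -2 + \left(2 Q^{2} + 20\right) = -2 + \left(20 + 2 Q^{2}\right) = 18 + 2 Q^{2}$)
$R{\left(7,1 \right)} N{\left(w \right)} = \left(-2 - 6 - 21\right) \left(18 + 2 \left(- \frac{25}{3}\right)^{2}\right) = \left(-2 - 6 - 21\right) \left(18 + 2 \cdot \frac{625}{9}\right) = - 29 \left(18 + \frac{1250}{9}\right) = \left(-29\right) \frac{1412}{9} = - \frac{40948}{9}$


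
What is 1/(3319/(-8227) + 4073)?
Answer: 8227/33505252 ≈ 0.00024554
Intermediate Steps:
1/(3319/(-8227) + 4073) = 1/(3319*(-1/8227) + 4073) = 1/(-3319/8227 + 4073) = 1/(33505252/8227) = 8227/33505252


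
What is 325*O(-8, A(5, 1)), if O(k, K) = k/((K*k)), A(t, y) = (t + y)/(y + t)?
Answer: 325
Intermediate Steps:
A(t, y) = 1 (A(t, y) = (t + y)/(t + y) = 1)
O(k, K) = 1/K (O(k, K) = k*(1/(K*k)) = 1/K)
325*O(-8, A(5, 1)) = 325/1 = 325*1 = 325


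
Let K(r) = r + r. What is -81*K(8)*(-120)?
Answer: 155520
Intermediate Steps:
K(r) = 2*r
-81*K(8)*(-120) = -162*8*(-120) = -81*16*(-120) = -1296*(-120) = 155520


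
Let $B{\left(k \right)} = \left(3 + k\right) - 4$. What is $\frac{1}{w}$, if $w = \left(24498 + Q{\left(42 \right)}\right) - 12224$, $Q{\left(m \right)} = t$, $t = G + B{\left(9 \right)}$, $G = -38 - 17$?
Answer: $\frac{1}{12227} \approx 8.1786 \cdot 10^{-5}$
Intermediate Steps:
$G = -55$ ($G = -38 - 17 = -55$)
$B{\left(k \right)} = -1 + k$
$t = -47$ ($t = -55 + \left(-1 + 9\right) = -55 + 8 = -47$)
$Q{\left(m \right)} = -47$
$w = 12227$ ($w = \left(24498 - 47\right) - 12224 = 24451 - 12224 = 12227$)
$\frac{1}{w} = \frac{1}{12227}$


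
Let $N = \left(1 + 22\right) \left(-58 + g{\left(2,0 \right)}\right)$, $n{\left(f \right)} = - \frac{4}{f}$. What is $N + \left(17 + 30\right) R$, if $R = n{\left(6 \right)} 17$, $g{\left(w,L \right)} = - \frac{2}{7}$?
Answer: $- \frac{39338}{21} \approx -1873.2$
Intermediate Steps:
$g{\left(w,L \right)} = - \frac{2}{7}$ ($g{\left(w,L \right)} = \left(-2\right) \frac{1}{7} = - \frac{2}{7}$)
$N = - \frac{9384}{7}$ ($N = \left(1 + 22\right) \left(-58 - \frac{2}{7}\right) = 23 \left(- \frac{408}{7}\right) = - \frac{9384}{7} \approx -1340.6$)
$R = - \frac{34}{3}$ ($R = - \frac{4}{6} \cdot 17 = \left(-4\right) \frac{1}{6} \cdot 17 = \left(- \frac{2}{3}\right) 17 = - \frac{34}{3} \approx -11.333$)
$N + \left(17 + 30\right) R = - \frac{9384}{7} + \left(17 + 30\right) \left(- \frac{34}{3}\right) = - \frac{9384}{7} + 47 \left(- \frac{34}{3}\right) = - \frac{9384}{7} - \frac{1598}{3} = - \frac{39338}{21}$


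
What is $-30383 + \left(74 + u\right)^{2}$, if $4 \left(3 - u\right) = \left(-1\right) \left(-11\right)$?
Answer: $- \frac{397919}{16} \approx -24870.0$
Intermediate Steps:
$u = \frac{1}{4}$ ($u = 3 - \frac{\left(-1\right) \left(-11\right)}{4} = 3 - \frac{11}{4} = \frac{1}{4} \approx 0.25$)
$-30383 + \left(74 + u\right)^{2} = -30383 + \left(74 + \frac{1}{4}\right)^{2} = -30383 + \left(\frac{297}{4}\right)^{2} = -30383 + \frac{88209}{16} = - \frac{397919}{16}$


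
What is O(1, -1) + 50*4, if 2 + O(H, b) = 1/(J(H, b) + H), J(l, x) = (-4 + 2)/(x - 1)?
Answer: 397/2 ≈ 198.50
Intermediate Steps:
J(l, x) = -2/(-1 + x)
O(H, b) = -2 + 1/(H - 2/(-1 + b)) (O(H, b) = -2 + 1/(-2/(-1 + b) + H) = -2 + 1/(H - 2/(-1 + b)))
O(1, -1) + 50*4 = (4 - (-1 - 1)*(-1 + 2*1))/(-2 + 1*(-1 - 1)) + 50*4 = (4 - 1*(-2)*(-1 + 2))/(-2 + 1*(-2)) + 200 = (4 - 1*(-2)*1)/(-2 - 2) + 200 = (4 + 2)/(-4) + 200 = -¼*6 + 200 = -3/2 + 200 = 397/2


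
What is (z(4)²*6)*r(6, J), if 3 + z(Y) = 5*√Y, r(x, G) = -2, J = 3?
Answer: -588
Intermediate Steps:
z(Y) = -3 + 5*√Y
(z(4)²*6)*r(6, J) = ((-3 + 5*√4)²*6)*(-2) = ((-3 + 5*2)²*6)*(-2) = ((-3 + 10)²*6)*(-2) = (7²*6)*(-2) = (49*6)*(-2) = 294*(-2) = -588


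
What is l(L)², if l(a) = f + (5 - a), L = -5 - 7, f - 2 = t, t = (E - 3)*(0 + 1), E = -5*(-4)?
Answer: 1296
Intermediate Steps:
E = 20
t = 17 (t = (20 - 3)*(0 + 1) = 17*1 = 17)
f = 19 (f = 2 + 17 = 19)
L = -12
l(a) = 24 - a (l(a) = 19 + (5 - a) = 24 - a)
l(L)² = (24 - 1*(-12))² = (24 + 12)² = 36² = 1296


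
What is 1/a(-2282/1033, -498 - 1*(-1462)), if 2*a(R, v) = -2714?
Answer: -1/1357 ≈ -0.00073692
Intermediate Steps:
a(R, v) = -1357 (a(R, v) = (1/2)*(-2714) = -1357)
1/a(-2282/1033, -498 - 1*(-1462)) = 1/(-1357) = -1/1357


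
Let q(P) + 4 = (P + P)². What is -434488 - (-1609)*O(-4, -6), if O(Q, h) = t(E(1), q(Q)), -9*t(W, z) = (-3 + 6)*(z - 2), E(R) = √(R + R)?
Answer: -1396786/3 ≈ -4.6560e+5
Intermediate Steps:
E(R) = √2*√R (E(R) = √(2*R) = √2*√R)
q(P) = -4 + 4*P² (q(P) = -4 + (P + P)² = -4 + (2*P)² = -4 + 4*P²)
t(W, z) = ⅔ - z/3 (t(W, z) = -(-3 + 6)*(z - 2)/9 = -(-2 + z)/3 = -(-6 + 3*z)/9 = ⅔ - z/3)
O(Q, h) = 2 - 4*Q²/3 (O(Q, h) = ⅔ - (-4 + 4*Q²)/3 = ⅔ + (4/3 - 4*Q²/3) = 2 - 4*Q²/3)
-434488 - (-1609)*O(-4, -6) = -434488 - (-1609)*(2 - 4/3*(-4)²) = -434488 - (-1609)*(2 - 4/3*16) = -434488 - (-1609)*(2 - 64/3) = -434488 - (-1609)*(-58)/3 = -434488 - 1*93322/3 = -434488 - 93322/3 = -1396786/3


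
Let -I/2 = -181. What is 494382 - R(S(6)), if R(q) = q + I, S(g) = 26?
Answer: 493994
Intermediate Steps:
I = 362 (I = -2*(-181) = 362)
R(q) = 362 + q (R(q) = q + 362 = 362 + q)
494382 - R(S(6)) = 494382 - (362 + 26) = 494382 - 1*388 = 494382 - 388 = 493994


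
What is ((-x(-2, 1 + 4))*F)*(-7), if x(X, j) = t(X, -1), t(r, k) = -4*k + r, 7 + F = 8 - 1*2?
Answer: -14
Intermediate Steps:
F = -1 (F = -7 + (8 - 1*2) = -7 + (8 - 2) = -7 + 6 = -1)
t(r, k) = r - 4*k
x(X, j) = 4 + X (x(X, j) = X - 4*(-1) = X + 4 = 4 + X)
((-x(-2, 1 + 4))*F)*(-7) = (-(4 - 2)*(-1))*(-7) = (-1*2*(-1))*(-7) = -2*(-1)*(-7) = 2*(-7) = -14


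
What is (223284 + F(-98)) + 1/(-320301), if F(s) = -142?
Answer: 71472605741/320301 ≈ 2.2314e+5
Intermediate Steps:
(223284 + F(-98)) + 1/(-320301) = (223284 - 142) + 1/(-320301) = 223142 - 1/320301 = 71472605741/320301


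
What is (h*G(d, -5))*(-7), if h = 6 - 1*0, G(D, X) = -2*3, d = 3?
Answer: 252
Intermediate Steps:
G(D, X) = -6
h = 6 (h = 6 + 0 = 6)
(h*G(d, -5))*(-7) = (6*(-6))*(-7) = -36*(-7) = 252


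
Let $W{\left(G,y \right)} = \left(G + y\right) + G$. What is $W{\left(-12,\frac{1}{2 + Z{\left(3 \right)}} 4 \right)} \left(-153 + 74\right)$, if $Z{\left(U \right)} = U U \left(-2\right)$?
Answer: $\frac{7663}{4} \approx 1915.8$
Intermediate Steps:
$Z{\left(U \right)} = - 2 U^{2}$ ($Z{\left(U \right)} = U^{2} \left(-2\right) = - 2 U^{2}$)
$W{\left(G,y \right)} = y + 2 G$
$W{\left(-12,\frac{1}{2 + Z{\left(3 \right)}} 4 \right)} \left(-153 + 74\right) = \left(\frac{1}{2 - 2 \cdot 3^{2}} \cdot 4 + 2 \left(-12\right)\right) \left(-153 + 74\right) = \left(\frac{1}{2 - 18} \cdot 4 - 24\right) \left(-79\right) = \left(\frac{1}{-16} \cdot 4 - 24\right) \left(-79\right) = \left(\left(- \frac{1}{16}\right) 4 - 24\right) \left(-79\right) = \left(- \frac{1}{4} - 24\right) \left(-79\right) = \left(- \frac{97}{4}\right) \left(-79\right) = \frac{7663}{4}$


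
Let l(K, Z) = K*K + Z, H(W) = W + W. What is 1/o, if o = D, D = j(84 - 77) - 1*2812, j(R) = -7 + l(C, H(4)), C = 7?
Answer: -1/2762 ≈ -0.00036206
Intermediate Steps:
H(W) = 2*W
l(K, Z) = Z + K**2 (l(K, Z) = K**2 + Z = Z + K**2)
j(R) = 50 (j(R) = -7 + (2*4 + 7**2) = -7 + (8 + 49) = -7 + 57 = 50)
D = -2762 (D = 50 - 1*2812 = 50 - 2812 = -2762)
o = -2762
1/o = 1/(-2762) = -1/2762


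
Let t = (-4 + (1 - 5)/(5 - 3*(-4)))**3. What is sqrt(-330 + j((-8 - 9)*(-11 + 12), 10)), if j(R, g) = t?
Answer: 13*I*sqrt(200634)/289 ≈ 20.149*I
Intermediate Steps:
t = -373248/4913 (t = (-4 - 4/(5 + 12))**3 = (-4 - 4/17)**3 = (-72/17)**3 = -373248/4913 ≈ -75.971)
j(R, g) = -373248/4913
sqrt(-330 + j((-8 - 9)*(-11 + 12), 10)) = sqrt(-330 - 373248/4913) = sqrt(-1994538/4913) = 13*I*sqrt(200634)/289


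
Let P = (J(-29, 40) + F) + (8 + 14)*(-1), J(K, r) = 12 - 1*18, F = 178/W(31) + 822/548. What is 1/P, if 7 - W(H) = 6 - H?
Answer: -16/335 ≈ -0.047761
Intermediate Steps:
W(H) = 1 + H (W(H) = 7 - (6 - H) = 7 + (-6 + H) = 1 + H)
F = 113/16 (F = 178/(1 + 31) + 822/548 = 178/32 + 822*(1/548) = 178*(1/32) + 3/2 = 89/16 + 3/2 = 113/16 ≈ 7.0625)
J(K, r) = -6 (J(K, r) = 12 - 18 = -6)
P = -335/16 (P = (-6 + 113/16) + (8 + 14)*(-1) = 17/16 + 22*(-1) = 17/16 - 22 = -335/16 ≈ -20.938)
1/P = 1/(-335/16) = -16/335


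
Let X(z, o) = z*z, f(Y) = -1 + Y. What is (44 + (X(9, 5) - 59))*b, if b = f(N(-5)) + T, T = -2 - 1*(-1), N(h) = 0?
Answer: -132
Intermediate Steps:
T = -1 (T = -2 + 1 = -1)
X(z, o) = z**2
b = -2 (b = (-1 + 0) - 1 = -1 - 1 = -2)
(44 + (X(9, 5) - 59))*b = (44 + (9**2 - 59))*(-2) = (44 + (81 - 59))*(-2) = (44 + 22)*(-2) = 66*(-2) = -132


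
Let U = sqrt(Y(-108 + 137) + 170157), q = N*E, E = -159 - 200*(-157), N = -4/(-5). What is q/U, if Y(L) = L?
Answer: 62482*sqrt(170186)/425465 ≈ 60.583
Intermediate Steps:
N = 4/5 (N = -4*(-1/5) = 4/5 ≈ 0.80000)
E = 31241 (E = -159 + 31400 = 31241)
q = 124964/5 (q = (4/5)*31241 = 124964/5 ≈ 24993.)
U = sqrt(170186) (U = sqrt((-108 + 137) + 170157) = sqrt(29 + 170157) = sqrt(170186) ≈ 412.54)
q/U = 124964/(5*(sqrt(170186))) = 124964*(sqrt(170186)/170186)/5 = 62482*sqrt(170186)/425465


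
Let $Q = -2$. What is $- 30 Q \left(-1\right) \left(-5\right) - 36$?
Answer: $264$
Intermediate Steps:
$- 30 Q \left(-1\right) \left(-5\right) - 36 = - 30 \left(-2\right) \left(-1\right) \left(-5\right) - 36 = - 30 \cdot 2 \left(-5\right) - 36 = \left(-30\right) \left(-10\right) - 36 = 300 - 36 = 264$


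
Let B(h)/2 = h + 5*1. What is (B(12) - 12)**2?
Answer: 484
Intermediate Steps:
B(h) = 10 + 2*h (B(h) = 2*(h + 5*1) = 2*(h + 5) = 2*(5 + h) = 10 + 2*h)
(B(12) - 12)**2 = ((10 + 2*12) - 12)**2 = ((10 + 24) - 12)**2 = (34 - 12)**2 = 22**2 = 484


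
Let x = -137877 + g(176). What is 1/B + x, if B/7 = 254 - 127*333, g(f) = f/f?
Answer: -40571253885/294259 ≈ -1.3788e+5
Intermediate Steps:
g(f) = 1
B = -294259 (B = 7*(254 - 127*333) = 7*(254 - 42291) = 7*(-42037) = -294259)
x = -137876 (x = -137877 + 1 = -137876)
1/B + x = 1/(-294259) - 137876 = -1/294259 - 137876 = -40571253885/294259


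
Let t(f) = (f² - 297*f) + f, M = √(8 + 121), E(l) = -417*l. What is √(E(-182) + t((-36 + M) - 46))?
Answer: √(107019 - 460*√129) ≈ 319.05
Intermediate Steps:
M = √129 ≈ 11.358
t(f) = f² - 296*f
√(E(-182) + t((-36 + M) - 46)) = √(-417*(-182) + ((-36 + √129) - 46)*(-296 + ((-36 + √129) - 46))) = √(75894 + (-82 + √129)*(-296 + (-82 + √129))) = √(75894 + (-82 + √129)*(-378 + √129)) = √(75894 + (-378 + √129)*(-82 + √129))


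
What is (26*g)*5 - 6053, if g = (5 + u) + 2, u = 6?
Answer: -4363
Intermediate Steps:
g = 13 (g = (5 + 6) + 2 = 11 + 2 = 13)
(26*g)*5 - 6053 = (26*13)*5 - 6053 = 338*5 - 6053 = 1690 - 6053 = -4363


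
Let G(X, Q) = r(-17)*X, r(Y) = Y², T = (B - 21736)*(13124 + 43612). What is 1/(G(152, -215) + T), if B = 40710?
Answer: 1/1076552792 ≈ 9.2889e-10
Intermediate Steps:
T = 1076508864 (T = (40710 - 21736)*(13124 + 43612) = 18974*56736 = 1076508864)
G(X, Q) = 289*X (G(X, Q) = (-17)²*X = 289*X)
1/(G(152, -215) + T) = 1/(289*152 + 1076508864) = 1/(43928 + 1076508864) = 1/1076552792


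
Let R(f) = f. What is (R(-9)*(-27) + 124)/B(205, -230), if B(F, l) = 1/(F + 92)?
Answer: 108999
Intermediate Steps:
B(F, l) = 1/(92 + F)
(R(-9)*(-27) + 124)/B(205, -230) = (-9*(-27) + 124)/(1/(92 + 205)) = (243 + 124)/(1/297) = 367/(1/297) = 367*297 = 108999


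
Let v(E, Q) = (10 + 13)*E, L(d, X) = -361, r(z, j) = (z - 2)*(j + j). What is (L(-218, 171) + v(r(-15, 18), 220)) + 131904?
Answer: 117467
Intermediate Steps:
r(z, j) = 2*j*(-2 + z) (r(z, j) = (-2 + z)*(2*j) = 2*j*(-2 + z))
v(E, Q) = 23*E
(L(-218, 171) + v(r(-15, 18), 220)) + 131904 = (-361 + 23*(2*18*(-2 - 15))) + 131904 = (-361 + 23*(2*18*(-17))) + 131904 = (-361 + 23*(-612)) + 131904 = (-361 - 14076) + 131904 = -14437 + 131904 = 117467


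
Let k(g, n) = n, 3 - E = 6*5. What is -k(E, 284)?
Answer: -284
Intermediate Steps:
E = -27 (E = 3 - 6*5 = 3 - 1*30 = 3 - 30 = -27)
-k(E, 284) = -1*284 = -284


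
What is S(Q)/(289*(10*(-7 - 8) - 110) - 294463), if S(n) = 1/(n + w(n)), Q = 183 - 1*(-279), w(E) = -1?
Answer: -1/170386983 ≈ -5.8690e-9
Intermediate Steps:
Q = 462 (Q = 183 + 279 = 462)
S(n) = 1/(-1 + n) (S(n) = 1/(n - 1) = 1/(-1 + n))
S(Q)/(289*(10*(-7 - 8) - 110) - 294463) = 1/((-1 + 462)*(289*(10*(-7 - 8) - 110) - 294463)) = 1/(461*(289*(10*(-15) - 110) - 294463)) = 1/(461*(289*(-150 - 110) - 294463)) = 1/(461*(289*(-260) - 294463)) = 1/(461*(-75140 - 294463)) = (1/461)/(-369603) = (1/461)*(-1/369603) = -1/170386983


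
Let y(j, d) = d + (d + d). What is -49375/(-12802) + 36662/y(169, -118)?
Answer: -225934087/2265954 ≈ -99.708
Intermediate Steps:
y(j, d) = 3*d (y(j, d) = d + 2*d = 3*d)
-49375/(-12802) + 36662/y(169, -118) = -49375/(-12802) + 36662/((3*(-118))) = -49375*(-1/12802) + 36662/(-354) = 49375/12802 + 36662*(-1/354) = 49375/12802 - 18331/177 = -225934087/2265954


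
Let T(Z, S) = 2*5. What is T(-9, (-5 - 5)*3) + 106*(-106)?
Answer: -11226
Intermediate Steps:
T(Z, S) = 10
T(-9, (-5 - 5)*3) + 106*(-106) = 10 + 106*(-106) = 10 - 11236 = -11226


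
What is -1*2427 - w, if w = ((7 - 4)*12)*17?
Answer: -3039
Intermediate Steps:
w = 612 (w = (3*12)*17 = 36*17 = 612)
-1*2427 - w = -1*2427 - 1*612 = -2427 - 612 = -3039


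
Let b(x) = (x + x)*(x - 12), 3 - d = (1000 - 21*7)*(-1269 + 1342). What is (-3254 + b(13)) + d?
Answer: -65494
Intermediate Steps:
d = -62266 (d = 3 - (1000 - 21*7)*(-1269 + 1342) = 3 - (1000 - 147)*73 = 3 - 853*73 = 3 - 1*62269 = 3 - 62269 = -62266)
b(x) = 2*x*(-12 + x) (b(x) = (2*x)*(-12 + x) = 2*x*(-12 + x))
(-3254 + b(13)) + d = (-3254 + 2*13*(-12 + 13)) - 62266 = (-3254 + 2*13*1) - 62266 = (-3254 + 26) - 62266 = -3228 - 62266 = -65494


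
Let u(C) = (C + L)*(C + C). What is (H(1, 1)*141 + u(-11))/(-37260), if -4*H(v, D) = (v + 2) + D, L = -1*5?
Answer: -211/37260 ≈ -0.0056629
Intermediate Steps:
L = -5
H(v, D) = -½ - D/4 - v/4 (H(v, D) = -((v + 2) + D)/4 = -((2 + v) + D)/4 = -(2 + D + v)/4 = -½ - D/4 - v/4)
u(C) = 2*C*(-5 + C) (u(C) = (C - 5)*(C + C) = (-5 + C)*(2*C) = 2*C*(-5 + C))
(H(1, 1)*141 + u(-11))/(-37260) = ((-½ - ¼*1 - ¼*1)*141 + 2*(-11)*(-5 - 11))/(-37260) = ((-½ - ¼ - ¼)*141 + 2*(-11)*(-16))*(-1/37260) = (-1*141 + 352)*(-1/37260) = (-141 + 352)*(-1/37260) = 211*(-1/37260) = -211/37260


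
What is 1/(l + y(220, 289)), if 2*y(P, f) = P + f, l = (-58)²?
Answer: 2/7237 ≈ 0.00027636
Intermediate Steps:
l = 3364
y(P, f) = P/2 + f/2 (y(P, f) = (P + f)/2 = P/2 + f/2)
1/(l + y(220, 289)) = 1/(3364 + ((½)*220 + (½)*289)) = 1/(3364 + (110 + 289/2)) = 1/(3364 + 509/2) = 1/(7237/2) = 2/7237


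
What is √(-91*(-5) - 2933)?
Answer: I*√2478 ≈ 49.78*I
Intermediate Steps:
√(-91*(-5) - 2933) = √(455 - 2933) = √(-2478) = I*√2478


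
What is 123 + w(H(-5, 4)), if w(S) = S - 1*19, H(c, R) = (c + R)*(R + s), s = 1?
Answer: 99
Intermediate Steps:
H(c, R) = (1 + R)*(R + c) (H(c, R) = (c + R)*(R + 1) = (R + c)*(1 + R) = (1 + R)*(R + c))
w(S) = -19 + S (w(S) = S - 19 = -19 + S)
123 + w(H(-5, 4)) = 123 + (-19 + (4 - 5 + 4**2 + 4*(-5))) = 123 + (-19 + (4 - 5 + 16 - 20)) = 123 + (-19 - 5) = 123 - 24 = 99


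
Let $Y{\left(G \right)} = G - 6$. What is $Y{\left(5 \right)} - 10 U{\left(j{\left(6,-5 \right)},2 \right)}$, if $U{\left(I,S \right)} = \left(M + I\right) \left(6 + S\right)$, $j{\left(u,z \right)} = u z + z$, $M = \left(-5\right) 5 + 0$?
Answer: $4799$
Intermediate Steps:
$M = -25$ ($M = -25 + 0 = -25$)
$j{\left(u,z \right)} = z + u z$
$U{\left(I,S \right)} = \left(-25 + I\right) \left(6 + S\right)$
$Y{\left(G \right)} = -6 + G$
$Y{\left(5 \right)} - 10 U{\left(j{\left(6,-5 \right)},2 \right)} = \left(-6 + 5\right) - 10 \left(-150 - 50 + 6 \left(- 5 \left(1 + 6\right)\right) + - 5 \left(1 + 6\right) 2\right) = -1 - 10 \left(-150 - 50 + 6 \left(\left(-5\right) 7\right) + \left(-5\right) 7 \cdot 2\right) = -1 - 10 \left(-150 - 50 + 6 \left(-35\right) - 70\right) = -1 - 10 \left(-150 - 50 - 210 - 70\right) = -1 - -4800 = -1 + 4800 = 4799$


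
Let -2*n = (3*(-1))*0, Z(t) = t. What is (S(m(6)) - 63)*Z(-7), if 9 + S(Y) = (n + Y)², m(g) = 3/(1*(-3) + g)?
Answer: 497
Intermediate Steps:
n = 0 (n = -3*(-1)*0/2 = -(-3)*0/2 = -½*0 = 0)
m(g) = 3/(-3 + g)
S(Y) = -9 + Y² (S(Y) = -9 + (0 + Y)² = -9 + Y²)
(S(m(6)) - 63)*Z(-7) = ((-9 + (3/(-3 + 6))²) - 63)*(-7) = ((-9 + (3/3)²) - 63)*(-7) = ((-9 + (3*(⅓))²) - 63)*(-7) = ((-9 + 1²) - 63)*(-7) = ((-9 + 1) - 63)*(-7) = (-8 - 63)*(-7) = -71*(-7) = 497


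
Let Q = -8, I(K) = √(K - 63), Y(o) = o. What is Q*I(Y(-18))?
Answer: -72*I ≈ -72.0*I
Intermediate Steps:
I(K) = √(-63 + K)
Q*I(Y(-18)) = -8*√(-63 - 18) = -72*I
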